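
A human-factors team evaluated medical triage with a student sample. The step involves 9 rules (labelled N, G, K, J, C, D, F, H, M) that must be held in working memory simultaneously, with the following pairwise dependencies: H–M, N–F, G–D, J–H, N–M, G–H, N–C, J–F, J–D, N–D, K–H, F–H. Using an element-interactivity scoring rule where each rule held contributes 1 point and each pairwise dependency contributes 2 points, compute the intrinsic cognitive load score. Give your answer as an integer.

Count of rules held simultaneously: 9.
Count of pairwise dependencies listed: 12.
Element contribution: 9 × 1 = 9.
Interaction contribution: 12 × 2 = 24.
Intrinsic load = 9 + 24 = 33.

33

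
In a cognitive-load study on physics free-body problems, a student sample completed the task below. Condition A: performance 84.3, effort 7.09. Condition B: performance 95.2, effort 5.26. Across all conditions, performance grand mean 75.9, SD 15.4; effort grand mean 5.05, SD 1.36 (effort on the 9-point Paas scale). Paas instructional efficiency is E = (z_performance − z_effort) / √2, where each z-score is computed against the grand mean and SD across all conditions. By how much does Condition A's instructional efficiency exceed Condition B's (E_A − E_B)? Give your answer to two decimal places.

Condition A: z_P = (84.3 − 75.9)/15.4 = 0.5455; z_E = (7.09 − 5.05)/1.36 = 1.5000; E_A = (0.5455 − 1.5000)/√2 = -0.6749.
Condition B: z_P = (95.2 − 75.9)/15.4 = 1.2532; z_E = (5.26 − 5.05)/1.36 = 0.1544; E_B = (1.2532 − 0.1544)/√2 = 0.7770.
E_A − E_B = -0.6749 − 0.7770 = -1.4519 ≈ -1.45.

-1.45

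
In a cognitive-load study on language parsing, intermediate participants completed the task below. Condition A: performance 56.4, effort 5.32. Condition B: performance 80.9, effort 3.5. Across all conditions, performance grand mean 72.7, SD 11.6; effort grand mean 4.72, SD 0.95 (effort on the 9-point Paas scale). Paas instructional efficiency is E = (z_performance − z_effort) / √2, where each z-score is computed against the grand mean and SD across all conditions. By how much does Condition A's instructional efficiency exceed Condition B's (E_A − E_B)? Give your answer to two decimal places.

Condition A: z_P = (56.4 − 72.7)/11.6 = -1.4052; z_E = (5.32 − 4.72)/0.95 = 0.6316; E_A = (-1.4052 − 0.6316)/√2 = -1.4402.
Condition B: z_P = (80.9 − 72.7)/11.6 = 0.7069; z_E = (3.5 − 4.72)/0.95 = -1.2842; E_B = (0.7069 − (-1.2842))/√2 = 1.4079.
E_A − E_B = -1.4402 − 1.4079 = -2.8481 ≈ -2.85.

-2.85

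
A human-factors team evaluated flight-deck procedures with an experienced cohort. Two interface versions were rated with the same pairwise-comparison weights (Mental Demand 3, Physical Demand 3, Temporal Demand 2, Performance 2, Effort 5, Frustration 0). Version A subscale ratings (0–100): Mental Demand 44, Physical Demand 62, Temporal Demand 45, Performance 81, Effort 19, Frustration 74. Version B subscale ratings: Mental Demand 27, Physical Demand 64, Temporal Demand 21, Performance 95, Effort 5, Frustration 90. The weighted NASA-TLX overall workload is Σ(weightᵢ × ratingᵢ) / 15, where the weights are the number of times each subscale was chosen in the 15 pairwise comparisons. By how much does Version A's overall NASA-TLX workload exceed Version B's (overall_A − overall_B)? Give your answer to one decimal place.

9.0

Version A weighted sum = 3·44 + 3·62 + 2·45 + 2·81 + 5·19 + 0·74 = 132 + 186 + 90 + 162 + 95 + 0 = 665; overall_A = 665/15 = 44.3333.
Version B weighted sum = 3·27 + 3·64 + 2·21 + 2·95 + 5·5 + 0·90 = 81 + 192 + 42 + 190 + 25 + 0 = 530; overall_B = 530/15 = 35.3333.
Difference = 44.3333 − 35.3333 = 9.0000 ≈ 9.0.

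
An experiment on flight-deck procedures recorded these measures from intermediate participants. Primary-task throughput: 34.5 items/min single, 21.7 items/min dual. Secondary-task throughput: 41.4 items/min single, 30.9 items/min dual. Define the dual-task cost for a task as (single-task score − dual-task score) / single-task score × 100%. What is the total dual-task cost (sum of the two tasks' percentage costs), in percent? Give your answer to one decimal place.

Primary cost = (34.5 − 21.7) / 34.5 × 100% = 37.1014%.
Secondary cost = (41.4 − 30.9) / 41.4 × 100% = 25.3623%.
Total = 37.1014% + 25.3623% = 62.4637% ≈ 62.5%.

62.5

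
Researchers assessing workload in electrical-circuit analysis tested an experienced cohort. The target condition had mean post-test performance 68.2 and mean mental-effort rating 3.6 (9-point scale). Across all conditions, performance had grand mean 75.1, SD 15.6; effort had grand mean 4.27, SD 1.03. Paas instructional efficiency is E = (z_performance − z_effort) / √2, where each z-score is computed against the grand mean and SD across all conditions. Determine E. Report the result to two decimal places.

z_performance = (68.2 − 75.1) / 15.6 = -6.9000 / 15.6 = -0.4423.
z_effort = (3.6 − 4.27) / 1.03 = -0.6700 / 1.03 = -0.6505.
z_P − z_E = -0.4423 − (-0.6505) = 0.2082.
E = 0.2082 / √2 = 0.2082 / 1.41421 = 0.1472 ≈ 0.15.

0.15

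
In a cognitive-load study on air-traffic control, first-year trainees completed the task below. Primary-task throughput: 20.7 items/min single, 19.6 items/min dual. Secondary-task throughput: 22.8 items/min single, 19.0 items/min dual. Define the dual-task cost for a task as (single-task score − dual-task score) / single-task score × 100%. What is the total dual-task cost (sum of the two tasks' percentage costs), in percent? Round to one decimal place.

Primary cost = (20.7 − 19.6) / 20.7 × 100% = 5.3140%.
Secondary cost = (22.8 − 19.0) / 22.8 × 100% = 16.6667%.
Total = 5.3140% + 16.6667% = 21.9807% ≈ 22.0%.

22.0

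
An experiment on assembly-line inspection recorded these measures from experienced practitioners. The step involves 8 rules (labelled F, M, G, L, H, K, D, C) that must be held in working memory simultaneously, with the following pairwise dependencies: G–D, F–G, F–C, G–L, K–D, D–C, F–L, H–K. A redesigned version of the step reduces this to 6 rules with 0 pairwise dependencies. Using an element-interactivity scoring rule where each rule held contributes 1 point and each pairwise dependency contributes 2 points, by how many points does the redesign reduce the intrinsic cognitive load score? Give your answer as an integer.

Original: 8 × 1 + 8 × 2 = 8 + 16 = 24.
Redesigned: 6 × 1 + 0 × 2 = 6 + 0 = 6.
Reduction = 24 − 6 = 18.

18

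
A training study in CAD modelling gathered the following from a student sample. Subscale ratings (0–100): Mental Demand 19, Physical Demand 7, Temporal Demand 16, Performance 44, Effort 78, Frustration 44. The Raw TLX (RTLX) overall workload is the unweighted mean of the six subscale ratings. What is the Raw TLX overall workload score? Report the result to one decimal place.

34.7

Sum of ratings = 19 + 7 + 16 + 44 + 78 + 44 = 208.
RTLX = 208 / 6 = 34.6667 ≈ 34.7.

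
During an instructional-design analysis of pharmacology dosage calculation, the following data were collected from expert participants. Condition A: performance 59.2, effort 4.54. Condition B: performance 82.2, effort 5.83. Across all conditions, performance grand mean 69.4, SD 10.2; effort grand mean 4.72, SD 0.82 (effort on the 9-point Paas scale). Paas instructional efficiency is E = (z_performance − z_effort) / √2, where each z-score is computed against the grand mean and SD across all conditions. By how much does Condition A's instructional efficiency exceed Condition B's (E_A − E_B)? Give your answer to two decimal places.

Condition A: z_P = (59.2 − 69.4)/10.2 = -1.0000; z_E = (4.54 − 4.72)/0.82 = -0.2195; E_A = (-1.0000 − (-0.2195))/√2 = -0.5519.
Condition B: z_P = (82.2 − 69.4)/10.2 = 1.2549; z_E = (5.83 − 4.72)/0.82 = 1.3537; E_B = (1.2549 − 1.3537)/√2 = -0.0699.
E_A − E_B = -0.5519 − (-0.0699) = -0.4820 ≈ -0.48.

-0.48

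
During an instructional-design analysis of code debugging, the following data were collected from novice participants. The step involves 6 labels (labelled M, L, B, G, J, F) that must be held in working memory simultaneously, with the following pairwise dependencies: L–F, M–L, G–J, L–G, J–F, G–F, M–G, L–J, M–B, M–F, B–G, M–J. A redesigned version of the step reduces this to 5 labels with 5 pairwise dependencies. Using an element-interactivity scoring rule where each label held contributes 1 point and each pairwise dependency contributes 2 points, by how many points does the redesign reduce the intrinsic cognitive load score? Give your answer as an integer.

15

Original: 6 × 1 + 12 × 2 = 6 + 24 = 30.
Redesigned: 5 × 1 + 5 × 2 = 5 + 10 = 15.
Reduction = 30 − 15 = 15.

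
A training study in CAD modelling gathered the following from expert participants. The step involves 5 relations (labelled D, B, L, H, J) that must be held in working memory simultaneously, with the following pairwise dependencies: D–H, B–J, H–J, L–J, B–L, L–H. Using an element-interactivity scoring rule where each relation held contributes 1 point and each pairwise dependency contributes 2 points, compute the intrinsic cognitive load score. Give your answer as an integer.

Count of relations held simultaneously: 5.
Count of pairwise dependencies listed: 6.
Element contribution: 5 × 1 = 5.
Interaction contribution: 6 × 2 = 12.
Intrinsic load = 5 + 12 = 17.

17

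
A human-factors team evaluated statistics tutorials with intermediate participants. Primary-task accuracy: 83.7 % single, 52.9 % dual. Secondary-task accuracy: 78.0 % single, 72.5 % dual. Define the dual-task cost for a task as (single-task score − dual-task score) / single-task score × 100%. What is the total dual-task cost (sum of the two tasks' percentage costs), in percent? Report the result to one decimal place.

43.8

Primary cost = (83.7 − 52.9) / 83.7 × 100% = 36.7981%.
Secondary cost = (78.0 − 72.5) / 78.0 × 100% = 7.0513%.
Total = 36.7981% + 7.0513% = 43.8494% ≈ 43.8%.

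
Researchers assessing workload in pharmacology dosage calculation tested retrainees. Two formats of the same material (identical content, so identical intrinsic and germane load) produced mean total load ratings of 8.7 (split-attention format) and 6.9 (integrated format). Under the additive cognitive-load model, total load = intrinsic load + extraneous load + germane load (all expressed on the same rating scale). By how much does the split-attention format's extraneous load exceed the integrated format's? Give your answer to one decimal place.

1.8

Intrinsic and germane load are equal across formats, so the difference in total load equals the difference in extraneous load.
Extraneous-load difference = 8.7 − 6.9 = 1.8.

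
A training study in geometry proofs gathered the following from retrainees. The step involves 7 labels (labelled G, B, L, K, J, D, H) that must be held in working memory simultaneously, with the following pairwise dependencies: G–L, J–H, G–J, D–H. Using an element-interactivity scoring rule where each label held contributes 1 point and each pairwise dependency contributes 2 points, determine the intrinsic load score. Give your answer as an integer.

15

Count of labels held simultaneously: 7.
Count of pairwise dependencies listed: 4.
Element contribution: 7 × 1 = 7.
Interaction contribution: 4 × 2 = 8.
Intrinsic load = 7 + 8 = 15.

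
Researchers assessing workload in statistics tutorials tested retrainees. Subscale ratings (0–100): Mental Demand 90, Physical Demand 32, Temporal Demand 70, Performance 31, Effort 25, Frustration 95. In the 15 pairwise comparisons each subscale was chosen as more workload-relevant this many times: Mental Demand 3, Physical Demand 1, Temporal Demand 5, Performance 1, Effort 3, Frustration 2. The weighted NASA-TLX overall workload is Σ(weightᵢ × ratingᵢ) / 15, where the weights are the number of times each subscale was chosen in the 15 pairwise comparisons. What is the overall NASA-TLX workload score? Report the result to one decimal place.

63.2

The tallies are the weights (they sum to 15).
Weighted sum = 3·90 + 1·32 + 5·70 + 1·31 + 3·25 + 2·95
            = 270 + 32 + 350 + 31 + 75 + 190 = 948.
Overall workload = 948 / 15 = 63.2000 ≈ 63.2.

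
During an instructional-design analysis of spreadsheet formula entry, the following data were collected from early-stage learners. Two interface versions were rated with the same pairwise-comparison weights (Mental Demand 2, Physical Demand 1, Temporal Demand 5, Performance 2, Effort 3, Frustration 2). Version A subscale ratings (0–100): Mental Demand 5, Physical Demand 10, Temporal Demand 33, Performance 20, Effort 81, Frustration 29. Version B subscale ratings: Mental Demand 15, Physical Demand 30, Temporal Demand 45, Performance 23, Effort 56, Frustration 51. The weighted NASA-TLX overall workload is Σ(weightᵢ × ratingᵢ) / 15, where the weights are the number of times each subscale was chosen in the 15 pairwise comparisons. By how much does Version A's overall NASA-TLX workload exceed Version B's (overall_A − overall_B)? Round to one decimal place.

Version A weighted sum = 2·5 + 1·10 + 5·33 + 2·20 + 3·81 + 2·29 = 10 + 10 + 165 + 40 + 243 + 58 = 526; overall_A = 526/15 = 35.0667.
Version B weighted sum = 2·15 + 1·30 + 5·45 + 2·23 + 3·56 + 2·51 = 30 + 30 + 225 + 46 + 168 + 102 = 601; overall_B = 601/15 = 40.0667.
Difference = 35.0667 − 40.0667 = -5.0000 ≈ -5.0.

-5.0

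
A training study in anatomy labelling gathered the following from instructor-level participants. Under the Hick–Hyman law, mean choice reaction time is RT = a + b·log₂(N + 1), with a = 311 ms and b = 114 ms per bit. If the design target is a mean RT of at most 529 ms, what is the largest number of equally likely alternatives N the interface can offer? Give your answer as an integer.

2

Set 311 + 114·log₂(N + 1) ≤ 529.
log₂(N + 1) ≤ (529 − 311) / 114 = 1.9123.
N + 1 ≤ 2^1.9123 = 3.7641.
N ≤ 2.7641, so the largest integer N is 2.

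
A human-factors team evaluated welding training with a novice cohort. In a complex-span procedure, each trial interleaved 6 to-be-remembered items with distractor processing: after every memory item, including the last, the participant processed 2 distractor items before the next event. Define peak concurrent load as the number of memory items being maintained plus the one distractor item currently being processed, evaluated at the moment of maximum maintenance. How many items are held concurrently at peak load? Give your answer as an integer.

7

Maintenance is greatest during the distractor(s) after memory item 6: all 6 memory items are being held.
One distractor item is concurrently being processed.
Peak concurrent load = 6 + 1 = 7 items.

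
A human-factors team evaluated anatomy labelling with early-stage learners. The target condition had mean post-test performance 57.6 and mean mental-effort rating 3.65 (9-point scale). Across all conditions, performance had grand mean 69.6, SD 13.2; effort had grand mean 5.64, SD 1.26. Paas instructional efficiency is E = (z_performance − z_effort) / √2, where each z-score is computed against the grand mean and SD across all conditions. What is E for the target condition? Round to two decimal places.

0.47

z_performance = (57.6 − 69.6) / 13.2 = -12.0000 / 13.2 = -0.9091.
z_effort = (3.65 − 5.64) / 1.26 = -1.9900 / 1.26 = -1.5794.
z_P − z_E = -0.9091 − (-1.5794) = 0.6703.
E = 0.6703 / √2 = 0.6703 / 1.41421 = 0.4740 ≈ 0.47.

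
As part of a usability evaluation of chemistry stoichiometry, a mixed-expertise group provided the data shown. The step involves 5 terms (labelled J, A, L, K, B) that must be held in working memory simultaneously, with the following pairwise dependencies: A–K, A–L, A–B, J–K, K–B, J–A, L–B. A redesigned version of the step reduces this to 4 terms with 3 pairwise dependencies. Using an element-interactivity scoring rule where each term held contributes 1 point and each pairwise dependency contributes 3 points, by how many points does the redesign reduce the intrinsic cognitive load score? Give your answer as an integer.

Original: 5 × 1 + 7 × 3 = 5 + 21 = 26.
Redesigned: 4 × 1 + 3 × 3 = 4 + 9 = 13.
Reduction = 26 − 13 = 13.

13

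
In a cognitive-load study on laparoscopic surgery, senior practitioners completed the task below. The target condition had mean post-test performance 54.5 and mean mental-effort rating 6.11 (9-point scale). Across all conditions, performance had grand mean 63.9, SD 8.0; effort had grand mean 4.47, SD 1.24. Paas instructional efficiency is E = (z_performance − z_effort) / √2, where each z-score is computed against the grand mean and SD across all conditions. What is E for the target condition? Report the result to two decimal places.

z_performance = (54.5 − 63.9) / 8.0 = -9.4000 / 8.0 = -1.1750.
z_effort = (6.11 − 4.47) / 1.24 = 1.6400 / 1.24 = 1.3226.
z_P − z_E = -1.1750 − 1.3226 = -2.4976.
E = -2.4976 / √2 = -2.4976 / 1.41421 = -1.7661 ≈ -1.77.

-1.77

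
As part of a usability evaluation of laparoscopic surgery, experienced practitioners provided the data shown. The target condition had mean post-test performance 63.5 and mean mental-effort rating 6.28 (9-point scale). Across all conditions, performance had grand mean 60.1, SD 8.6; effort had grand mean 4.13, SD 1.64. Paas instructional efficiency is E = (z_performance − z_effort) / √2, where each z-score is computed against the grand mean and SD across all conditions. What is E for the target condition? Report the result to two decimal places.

-0.65

z_performance = (63.5 − 60.1) / 8.6 = 3.4000 / 8.6 = 0.3953.
z_effort = (6.28 − 4.13) / 1.64 = 2.1500 / 1.64 = 1.3110.
z_P − z_E = 0.3953 − 1.3110 = -0.9157.
E = -0.9157 / √2 = -0.9157 / 1.41421 = -0.6475 ≈ -0.65.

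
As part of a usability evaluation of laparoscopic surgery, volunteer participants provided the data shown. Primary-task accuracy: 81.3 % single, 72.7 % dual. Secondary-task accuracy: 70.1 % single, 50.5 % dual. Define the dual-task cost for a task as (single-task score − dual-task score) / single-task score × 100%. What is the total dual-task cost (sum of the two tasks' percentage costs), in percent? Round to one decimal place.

38.5

Primary cost = (81.3 − 72.7) / 81.3 × 100% = 10.5781%.
Secondary cost = (70.1 − 50.5) / 70.1 × 100% = 27.9601%.
Total = 10.5781% + 27.9601% = 38.5382% ≈ 38.5%.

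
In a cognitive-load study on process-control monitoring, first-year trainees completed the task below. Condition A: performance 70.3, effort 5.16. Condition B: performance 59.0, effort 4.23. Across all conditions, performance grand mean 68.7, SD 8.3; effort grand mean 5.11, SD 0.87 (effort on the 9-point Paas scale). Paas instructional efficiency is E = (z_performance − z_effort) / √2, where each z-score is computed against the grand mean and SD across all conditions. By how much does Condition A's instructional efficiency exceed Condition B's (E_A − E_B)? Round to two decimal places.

0.21

Condition A: z_P = (70.3 − 68.7)/8.3 = 0.1928; z_E = (5.16 − 5.11)/0.87 = 0.0575; E_A = (0.1928 − 0.0575)/√2 = 0.0957.
Condition B: z_P = (59.0 − 68.7)/8.3 = -1.1687; z_E = (4.23 − 5.11)/0.87 = -1.0115; E_B = (-1.1687 − (-1.0115))/√2 = -0.1112.
E_A − E_B = 0.0957 − (-0.1112) = 0.2069 ≈ 0.21.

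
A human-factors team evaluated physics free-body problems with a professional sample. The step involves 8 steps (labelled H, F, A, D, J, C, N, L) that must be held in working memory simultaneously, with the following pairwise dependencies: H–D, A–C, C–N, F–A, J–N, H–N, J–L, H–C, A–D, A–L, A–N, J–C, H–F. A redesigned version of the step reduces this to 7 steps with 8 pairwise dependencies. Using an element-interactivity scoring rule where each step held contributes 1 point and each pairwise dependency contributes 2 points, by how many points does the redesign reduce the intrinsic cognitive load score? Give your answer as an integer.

11

Original: 8 × 1 + 13 × 2 = 8 + 26 = 34.
Redesigned: 7 × 1 + 8 × 2 = 7 + 16 = 23.
Reduction = 34 − 23 = 11.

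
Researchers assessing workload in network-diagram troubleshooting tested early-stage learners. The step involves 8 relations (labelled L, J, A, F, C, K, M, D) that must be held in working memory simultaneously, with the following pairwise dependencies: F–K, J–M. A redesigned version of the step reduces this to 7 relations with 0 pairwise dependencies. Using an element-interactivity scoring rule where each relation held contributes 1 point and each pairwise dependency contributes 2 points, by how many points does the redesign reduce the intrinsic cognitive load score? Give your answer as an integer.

5

Original: 8 × 1 + 2 × 2 = 8 + 4 = 12.
Redesigned: 7 × 1 + 0 × 2 = 7 + 0 = 7.
Reduction = 12 − 7 = 5.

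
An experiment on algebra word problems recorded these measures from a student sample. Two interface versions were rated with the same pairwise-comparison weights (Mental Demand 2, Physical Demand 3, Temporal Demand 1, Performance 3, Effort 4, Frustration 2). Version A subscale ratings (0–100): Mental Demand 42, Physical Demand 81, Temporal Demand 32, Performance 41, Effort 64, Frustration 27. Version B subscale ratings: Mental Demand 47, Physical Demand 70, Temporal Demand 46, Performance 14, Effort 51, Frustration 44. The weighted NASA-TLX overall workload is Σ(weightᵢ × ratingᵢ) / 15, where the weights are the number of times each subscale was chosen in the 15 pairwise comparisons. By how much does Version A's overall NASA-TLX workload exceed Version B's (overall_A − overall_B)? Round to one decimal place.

Version A weighted sum = 2·42 + 3·81 + 1·32 + 3·41 + 4·64 + 2·27 = 84 + 243 + 32 + 123 + 256 + 54 = 792; overall_A = 792/15 = 52.8000.
Version B weighted sum = 2·47 + 3·70 + 1·46 + 3·14 + 4·51 + 2·44 = 94 + 210 + 46 + 42 + 204 + 88 = 684; overall_B = 684/15 = 45.6000.
Difference = 52.8000 − 45.6000 = 7.2000 ≈ 7.2.

7.2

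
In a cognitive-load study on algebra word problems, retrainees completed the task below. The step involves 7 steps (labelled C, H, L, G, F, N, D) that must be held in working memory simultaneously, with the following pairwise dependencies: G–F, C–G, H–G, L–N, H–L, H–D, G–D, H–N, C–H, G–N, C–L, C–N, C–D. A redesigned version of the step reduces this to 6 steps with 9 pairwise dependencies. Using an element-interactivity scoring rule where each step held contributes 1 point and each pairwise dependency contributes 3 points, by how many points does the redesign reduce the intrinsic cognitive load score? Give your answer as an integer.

13

Original: 7 × 1 + 13 × 3 = 7 + 39 = 46.
Redesigned: 6 × 1 + 9 × 3 = 6 + 27 = 33.
Reduction = 46 − 33 = 13.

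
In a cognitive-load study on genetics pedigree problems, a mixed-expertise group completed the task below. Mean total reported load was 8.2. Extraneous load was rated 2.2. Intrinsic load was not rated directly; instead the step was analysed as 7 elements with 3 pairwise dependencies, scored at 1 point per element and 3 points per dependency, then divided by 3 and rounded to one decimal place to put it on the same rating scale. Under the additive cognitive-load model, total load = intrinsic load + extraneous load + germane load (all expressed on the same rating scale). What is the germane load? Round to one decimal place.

Intrinsic (element-interactivity): (7 × 1 + 3 × 3) / 3 = 16 / 3 = 5.3333 → 5.3.
germane load = total − intrinsic − extraneous
             = 8.2 − 5.3 − 2.2 = 0.7.

0.7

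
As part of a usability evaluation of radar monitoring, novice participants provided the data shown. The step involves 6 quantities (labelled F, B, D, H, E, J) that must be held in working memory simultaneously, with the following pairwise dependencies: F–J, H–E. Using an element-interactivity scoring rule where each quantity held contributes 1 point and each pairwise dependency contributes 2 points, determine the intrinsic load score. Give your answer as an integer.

Count of quantities held simultaneously: 6.
Count of pairwise dependencies listed: 2.
Element contribution: 6 × 1 = 6.
Interaction contribution: 2 × 2 = 4.
Intrinsic load = 6 + 4 = 10.

10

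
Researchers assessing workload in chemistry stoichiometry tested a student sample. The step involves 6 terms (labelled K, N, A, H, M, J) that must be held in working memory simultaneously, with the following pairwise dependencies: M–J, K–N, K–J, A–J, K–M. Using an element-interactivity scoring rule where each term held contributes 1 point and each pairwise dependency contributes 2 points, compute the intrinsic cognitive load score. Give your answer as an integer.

Count of terms held simultaneously: 6.
Count of pairwise dependencies listed: 5.
Element contribution: 6 × 1 = 6.
Interaction contribution: 5 × 2 = 10.
Intrinsic load = 6 + 10 = 16.

16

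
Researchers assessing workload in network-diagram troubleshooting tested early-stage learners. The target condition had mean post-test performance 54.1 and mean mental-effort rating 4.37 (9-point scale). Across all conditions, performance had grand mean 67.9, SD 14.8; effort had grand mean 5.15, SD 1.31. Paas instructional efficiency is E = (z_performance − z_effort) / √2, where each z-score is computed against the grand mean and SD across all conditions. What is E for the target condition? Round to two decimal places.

-0.24

z_performance = (54.1 − 67.9) / 14.8 = -13.8000 / 14.8 = -0.9324.
z_effort = (4.37 − 5.15) / 1.31 = -0.7800 / 1.31 = -0.5954.
z_P − z_E = -0.9324 − (-0.5954) = -0.3370.
E = -0.3370 / √2 = -0.3370 / 1.41421 = -0.2383 ≈ -0.24.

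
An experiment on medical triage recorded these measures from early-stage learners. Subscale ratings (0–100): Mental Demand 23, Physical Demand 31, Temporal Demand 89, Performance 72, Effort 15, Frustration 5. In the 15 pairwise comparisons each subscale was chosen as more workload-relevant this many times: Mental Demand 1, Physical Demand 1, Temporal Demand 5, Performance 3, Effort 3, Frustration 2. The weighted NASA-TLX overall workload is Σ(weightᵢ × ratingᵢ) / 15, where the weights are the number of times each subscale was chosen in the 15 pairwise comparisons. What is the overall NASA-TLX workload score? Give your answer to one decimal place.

The tallies are the weights (they sum to 15).
Weighted sum = 1·23 + 1·31 + 5·89 + 3·72 + 3·15 + 2·5
            = 23 + 31 + 445 + 216 + 45 + 10 = 770.
Overall workload = 770 / 15 = 51.3333 ≈ 51.3.

51.3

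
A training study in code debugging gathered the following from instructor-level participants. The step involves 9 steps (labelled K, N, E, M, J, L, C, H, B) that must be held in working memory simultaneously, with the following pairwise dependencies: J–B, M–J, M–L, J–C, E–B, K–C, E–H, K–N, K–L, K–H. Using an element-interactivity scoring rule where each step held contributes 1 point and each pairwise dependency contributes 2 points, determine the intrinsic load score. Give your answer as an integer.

Count of steps held simultaneously: 9.
Count of pairwise dependencies listed: 10.
Element contribution: 9 × 1 = 9.
Interaction contribution: 10 × 2 = 20.
Intrinsic load = 9 + 20 = 29.

29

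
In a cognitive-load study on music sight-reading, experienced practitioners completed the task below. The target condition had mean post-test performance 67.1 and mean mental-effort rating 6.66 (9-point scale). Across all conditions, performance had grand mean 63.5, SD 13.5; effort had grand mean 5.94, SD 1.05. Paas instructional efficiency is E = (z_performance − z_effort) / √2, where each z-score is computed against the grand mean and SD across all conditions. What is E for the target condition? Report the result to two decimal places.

-0.30

z_performance = (67.1 − 63.5) / 13.5 = 3.6000 / 13.5 = 0.2667.
z_effort = (6.66 − 5.94) / 1.05 = 0.7200 / 1.05 = 0.6857.
z_P − z_E = 0.2667 − 0.6857 = -0.4190.
E = -0.4190 / √2 = -0.4190 / 1.41421 = -0.2963 ≈ -0.30.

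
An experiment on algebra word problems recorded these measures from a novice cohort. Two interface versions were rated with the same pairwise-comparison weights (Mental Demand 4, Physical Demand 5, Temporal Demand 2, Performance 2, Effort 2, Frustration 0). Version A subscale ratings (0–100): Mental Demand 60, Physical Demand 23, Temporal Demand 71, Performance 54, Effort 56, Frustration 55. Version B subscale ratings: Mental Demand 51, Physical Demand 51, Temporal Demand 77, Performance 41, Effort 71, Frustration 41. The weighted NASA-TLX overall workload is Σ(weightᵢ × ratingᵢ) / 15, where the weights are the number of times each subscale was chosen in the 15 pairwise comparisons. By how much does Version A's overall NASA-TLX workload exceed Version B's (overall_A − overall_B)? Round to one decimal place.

-8.0

Version A weighted sum = 4·60 + 5·23 + 2·71 + 2·54 + 2·56 + 0·55 = 240 + 115 + 142 + 108 + 112 + 0 = 717; overall_A = 717/15 = 47.8000.
Version B weighted sum = 4·51 + 5·51 + 2·77 + 2·41 + 2·71 + 0·41 = 204 + 255 + 154 + 82 + 142 + 0 = 837; overall_B = 837/15 = 55.8000.
Difference = 47.8000 − 55.8000 = -8.0000 ≈ -8.0.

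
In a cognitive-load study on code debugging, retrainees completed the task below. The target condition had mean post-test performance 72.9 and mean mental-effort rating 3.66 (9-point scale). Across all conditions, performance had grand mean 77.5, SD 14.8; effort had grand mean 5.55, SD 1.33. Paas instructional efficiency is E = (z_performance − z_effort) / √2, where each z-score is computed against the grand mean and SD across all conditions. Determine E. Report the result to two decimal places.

z_performance = (72.9 − 77.5) / 14.8 = -4.6000 / 14.8 = -0.3108.
z_effort = (3.66 − 5.55) / 1.33 = -1.8900 / 1.33 = -1.4211.
z_P − z_E = -0.3108 − (-1.4211) = 1.1103.
E = 1.1103 / √2 = 1.1103 / 1.41421 = 0.7851 ≈ 0.79.

0.79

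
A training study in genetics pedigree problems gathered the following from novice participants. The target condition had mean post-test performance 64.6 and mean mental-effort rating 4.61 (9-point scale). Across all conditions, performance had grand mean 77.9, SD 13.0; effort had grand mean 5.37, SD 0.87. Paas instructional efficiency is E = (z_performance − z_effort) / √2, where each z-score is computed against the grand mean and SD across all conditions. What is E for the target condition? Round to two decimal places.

z_performance = (64.6 − 77.9) / 13.0 = -13.3000 / 13.0 = -1.0231.
z_effort = (4.61 − 5.37) / 0.87 = -0.7600 / 0.87 = -0.8736.
z_P − z_E = -1.0231 − (-0.8736) = -0.1495.
E = -0.1495 / √2 = -0.1495 / 1.41421 = -0.1057 ≈ -0.11.

-0.11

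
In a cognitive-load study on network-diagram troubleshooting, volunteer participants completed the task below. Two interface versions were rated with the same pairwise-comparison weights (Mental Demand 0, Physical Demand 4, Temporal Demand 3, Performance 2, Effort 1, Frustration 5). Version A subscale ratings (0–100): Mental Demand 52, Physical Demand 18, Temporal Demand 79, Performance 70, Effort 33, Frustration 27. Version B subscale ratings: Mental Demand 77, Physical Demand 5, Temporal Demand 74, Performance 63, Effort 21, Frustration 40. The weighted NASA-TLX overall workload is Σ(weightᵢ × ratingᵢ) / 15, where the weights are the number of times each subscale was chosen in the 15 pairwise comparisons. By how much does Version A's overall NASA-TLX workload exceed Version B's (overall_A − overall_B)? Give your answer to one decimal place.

1.9

Version A weighted sum = 0·52 + 4·18 + 3·79 + 2·70 + 1·33 + 5·27 = 0 + 72 + 237 + 140 + 33 + 135 = 617; overall_A = 617/15 = 41.1333.
Version B weighted sum = 0·77 + 4·5 + 3·74 + 2·63 + 1·21 + 5·40 = 0 + 20 + 222 + 126 + 21 + 200 = 589; overall_B = 589/15 = 39.2667.
Difference = 41.1333 − 39.2667 = 1.8666 ≈ 1.9.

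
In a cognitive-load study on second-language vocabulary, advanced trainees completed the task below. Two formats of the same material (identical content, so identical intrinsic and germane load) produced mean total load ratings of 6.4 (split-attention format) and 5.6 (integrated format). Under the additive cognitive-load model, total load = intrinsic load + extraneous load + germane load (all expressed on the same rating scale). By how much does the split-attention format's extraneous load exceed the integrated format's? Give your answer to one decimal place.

0.8

Intrinsic and germane load are equal across formats, so the difference in total load equals the difference in extraneous load.
Extraneous-load difference = 6.4 − 5.6 = 0.8.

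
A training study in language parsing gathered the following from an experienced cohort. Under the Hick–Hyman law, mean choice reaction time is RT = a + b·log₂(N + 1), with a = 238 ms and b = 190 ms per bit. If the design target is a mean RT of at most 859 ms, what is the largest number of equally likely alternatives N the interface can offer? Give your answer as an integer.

Set 238 + 190·log₂(N + 1) ≤ 859.
log₂(N + 1) ≤ (859 − 238) / 190 = 3.2684.
N + 1 ≤ 2^3.2684 = 9.6358.
N ≤ 8.6358, so the largest integer N is 8.

8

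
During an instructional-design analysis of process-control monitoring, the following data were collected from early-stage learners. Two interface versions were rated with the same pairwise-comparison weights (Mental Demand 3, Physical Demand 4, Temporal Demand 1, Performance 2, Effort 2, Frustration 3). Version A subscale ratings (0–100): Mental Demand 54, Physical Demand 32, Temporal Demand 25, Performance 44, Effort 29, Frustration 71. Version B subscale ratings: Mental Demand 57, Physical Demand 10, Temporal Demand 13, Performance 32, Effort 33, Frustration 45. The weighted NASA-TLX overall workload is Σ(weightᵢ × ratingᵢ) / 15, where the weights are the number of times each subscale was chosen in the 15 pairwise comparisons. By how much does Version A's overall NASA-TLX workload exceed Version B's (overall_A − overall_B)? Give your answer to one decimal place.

Version A weighted sum = 3·54 + 4·32 + 1·25 + 2·44 + 2·29 + 3·71 = 162 + 128 + 25 + 88 + 58 + 213 = 674; overall_A = 674/15 = 44.9333.
Version B weighted sum = 3·57 + 4·10 + 1·13 + 2·32 + 2·33 + 3·45 = 171 + 40 + 13 + 64 + 66 + 135 = 489; overall_B = 489/15 = 32.6000.
Difference = 44.9333 − 32.6000 = 12.3333 ≈ 12.3.

12.3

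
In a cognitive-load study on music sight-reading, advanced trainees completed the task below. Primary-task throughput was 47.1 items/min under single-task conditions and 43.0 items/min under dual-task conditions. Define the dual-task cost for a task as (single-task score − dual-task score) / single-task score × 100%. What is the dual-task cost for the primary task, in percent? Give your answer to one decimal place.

Cost = (47.1 − 43.0) / 47.1 × 100%
     = 4.1000 / 47.1 × 100% = 8.7049%.
≈ 8.7%.

8.7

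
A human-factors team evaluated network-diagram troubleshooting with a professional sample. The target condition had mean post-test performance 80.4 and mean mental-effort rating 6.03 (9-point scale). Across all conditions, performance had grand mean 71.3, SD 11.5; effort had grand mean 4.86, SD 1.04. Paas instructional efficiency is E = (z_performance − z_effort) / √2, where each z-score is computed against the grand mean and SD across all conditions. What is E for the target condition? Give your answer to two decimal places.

z_performance = (80.4 − 71.3) / 11.5 = 9.1000 / 11.5 = 0.7913.
z_effort = (6.03 − 4.86) / 1.04 = 1.1700 / 1.04 = 1.1250.
z_P − z_E = 0.7913 − 1.1250 = -0.3337.
E = -0.3337 / √2 = -0.3337 / 1.41421 = -0.2360 ≈ -0.24.

-0.24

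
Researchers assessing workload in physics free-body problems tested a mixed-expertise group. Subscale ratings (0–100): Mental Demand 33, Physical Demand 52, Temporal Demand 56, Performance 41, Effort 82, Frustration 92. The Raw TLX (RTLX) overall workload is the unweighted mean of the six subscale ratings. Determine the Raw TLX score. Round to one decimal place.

59.3

Sum of ratings = 33 + 52 + 56 + 41 + 82 + 92 = 356.
RTLX = 356 / 6 = 59.3333 ≈ 59.3.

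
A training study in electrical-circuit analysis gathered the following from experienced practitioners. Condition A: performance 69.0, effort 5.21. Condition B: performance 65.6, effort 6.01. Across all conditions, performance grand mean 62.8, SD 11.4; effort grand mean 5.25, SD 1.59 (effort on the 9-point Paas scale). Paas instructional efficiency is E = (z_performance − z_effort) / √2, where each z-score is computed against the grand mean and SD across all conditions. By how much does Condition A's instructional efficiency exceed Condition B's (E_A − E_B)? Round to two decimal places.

0.57

Condition A: z_P = (69.0 − 62.8)/11.4 = 0.5439; z_E = (5.21 − 5.25)/1.59 = -0.0252; E_A = (0.5439 − (-0.0252))/√2 = 0.4024.
Condition B: z_P = (65.6 − 62.8)/11.4 = 0.2456; z_E = (6.01 − 5.25)/1.59 = 0.4780; E_B = (0.2456 − 0.4780)/√2 = -0.1643.
E_A − E_B = 0.4024 − (-0.1643) = 0.5667 ≈ 0.57.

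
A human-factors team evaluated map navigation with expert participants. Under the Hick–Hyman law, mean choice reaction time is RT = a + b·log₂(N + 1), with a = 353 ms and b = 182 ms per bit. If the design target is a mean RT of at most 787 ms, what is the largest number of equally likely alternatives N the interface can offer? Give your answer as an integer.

Set 353 + 182·log₂(N + 1) ≤ 787.
log₂(N + 1) ≤ (787 − 353) / 182 = 2.3846.
N + 1 ≤ 2^2.3846 = 5.2220.
N ≤ 4.2220, so the largest integer N is 4.

4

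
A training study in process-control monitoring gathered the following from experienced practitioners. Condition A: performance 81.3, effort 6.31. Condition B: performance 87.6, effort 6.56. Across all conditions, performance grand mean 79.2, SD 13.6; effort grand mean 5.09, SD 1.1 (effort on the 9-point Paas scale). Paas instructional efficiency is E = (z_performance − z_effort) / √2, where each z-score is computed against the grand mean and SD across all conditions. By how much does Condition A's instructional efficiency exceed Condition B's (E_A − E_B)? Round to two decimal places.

Condition A: z_P = (81.3 − 79.2)/13.6 = 0.1544; z_E = (6.31 − 5.09)/1.1 = 1.1091; E_A = (0.1544 − 1.1091)/√2 = -0.6751.
Condition B: z_P = (87.6 − 79.2)/13.6 = 0.6176; z_E = (6.56 − 5.09)/1.1 = 1.3364; E_B = (0.6176 − 1.3364)/√2 = -0.5083.
E_A − E_B = -0.6751 − (-0.5083) = -0.1668 ≈ -0.17.

-0.17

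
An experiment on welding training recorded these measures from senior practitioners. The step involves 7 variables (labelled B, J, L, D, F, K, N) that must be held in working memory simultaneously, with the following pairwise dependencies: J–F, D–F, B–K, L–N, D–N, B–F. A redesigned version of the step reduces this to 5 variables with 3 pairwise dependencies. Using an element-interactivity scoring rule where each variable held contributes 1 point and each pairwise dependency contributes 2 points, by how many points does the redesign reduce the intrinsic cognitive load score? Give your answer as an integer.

Original: 7 × 1 + 6 × 2 = 7 + 12 = 19.
Redesigned: 5 × 1 + 3 × 2 = 5 + 6 = 11.
Reduction = 19 − 11 = 8.

8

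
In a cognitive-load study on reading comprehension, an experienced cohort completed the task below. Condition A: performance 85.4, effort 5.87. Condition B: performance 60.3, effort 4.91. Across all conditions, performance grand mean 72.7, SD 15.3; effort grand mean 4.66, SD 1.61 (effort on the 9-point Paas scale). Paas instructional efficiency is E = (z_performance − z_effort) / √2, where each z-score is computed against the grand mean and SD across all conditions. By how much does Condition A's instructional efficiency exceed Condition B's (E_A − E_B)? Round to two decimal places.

0.74

Condition A: z_P = (85.4 − 72.7)/15.3 = 0.8301; z_E = (5.87 − 4.66)/1.61 = 0.7516; E_A = (0.8301 − 0.7516)/√2 = 0.0555.
Condition B: z_P = (60.3 − 72.7)/15.3 = -0.8105; z_E = (4.91 − 4.66)/1.61 = 0.1553; E_B = (-0.8105 − 0.1553)/√2 = -0.6829.
E_A − E_B = 0.0555 − (-0.6829) = 0.7384 ≈ 0.74.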